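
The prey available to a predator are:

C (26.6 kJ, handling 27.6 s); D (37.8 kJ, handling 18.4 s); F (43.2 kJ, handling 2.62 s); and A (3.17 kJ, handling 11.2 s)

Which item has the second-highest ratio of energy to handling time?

Profitability E/h (kJ/s): C = 26.6/27.6 = 0.964, D = 37.8/18.4 = 2.05, F = 43.2/2.62 = 16.5, A = 3.17/11.2 = 0.283.
Ranked: F > D > C > A.

D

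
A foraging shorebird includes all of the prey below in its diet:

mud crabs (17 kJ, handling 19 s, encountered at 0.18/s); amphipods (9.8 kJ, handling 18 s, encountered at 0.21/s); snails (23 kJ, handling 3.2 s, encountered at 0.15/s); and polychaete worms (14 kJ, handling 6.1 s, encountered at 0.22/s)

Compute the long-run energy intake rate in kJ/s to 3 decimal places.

R = Σλ_iE_i / (1 + Σλ_ih_i)
Numerator: 0.18×17 + 0.21×9.8 + 0.15×23 + 0.22×14 = 11.65
Denominator: 1 + 0.18×19 + 0.21×18 + 0.15×3.2 + 0.22×6.1 = 10.02
R = 11.65/10.02 = 1.162 kJ/s

1.162 kJ/s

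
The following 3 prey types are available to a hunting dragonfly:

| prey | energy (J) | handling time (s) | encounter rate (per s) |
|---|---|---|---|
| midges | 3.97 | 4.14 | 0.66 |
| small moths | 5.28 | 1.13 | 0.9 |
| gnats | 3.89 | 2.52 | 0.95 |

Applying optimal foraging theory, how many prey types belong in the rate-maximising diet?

1

E/h in descending order: small moths 4.67, gnats 1.54, midges 0.959 J/s. The optimal diet is the largest prefix of this list for which every included type satisfies E_i/h_i > R on the types above it.
Rate on top 1: 2.356. gnats: 1.54 < 2.356 → exclude; stop.
Optimal diet: small moths — 1 of 3 types.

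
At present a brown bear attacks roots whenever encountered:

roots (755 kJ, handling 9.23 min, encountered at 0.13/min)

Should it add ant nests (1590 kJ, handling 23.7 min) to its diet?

Intake rate on the current diet: R = (0.13×755) / (1 + 0.13×9.23) = 98.15/2.2 = 44.62 kJ/min.
ant nests: E/h = 1590/23.7 = 67.09 kJ/min.
67.09 > 44.62, so adding ant nests raises the average — include it.

Yes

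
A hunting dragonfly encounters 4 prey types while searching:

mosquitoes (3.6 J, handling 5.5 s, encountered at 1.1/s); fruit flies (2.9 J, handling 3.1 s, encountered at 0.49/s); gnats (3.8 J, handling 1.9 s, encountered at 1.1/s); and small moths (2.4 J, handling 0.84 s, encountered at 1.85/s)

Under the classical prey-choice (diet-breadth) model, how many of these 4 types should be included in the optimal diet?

Profitabilities (E/h, J/s): small moths 2.86, gnats 2, fruit flies 0.935, mosquitoes 0.655. Add prey in this order while the next type's profitability exceeds the intake rate on those already taken.
Rate on top 1: 1.738. gnats: 2 > 1.738 → include.
Rate on top 2: 1.856. fruit flies: 0.935 < 1.856 → exclude; stop.
Optimal diet: small moths, gnats — 2 of 4 types.

2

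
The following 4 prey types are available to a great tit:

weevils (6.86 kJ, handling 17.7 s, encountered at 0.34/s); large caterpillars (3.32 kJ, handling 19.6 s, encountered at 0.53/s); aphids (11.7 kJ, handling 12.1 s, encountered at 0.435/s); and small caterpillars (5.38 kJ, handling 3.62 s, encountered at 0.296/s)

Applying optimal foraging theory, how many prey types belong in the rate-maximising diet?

E/h in descending order: small caterpillars 1.49, aphids 0.967, weevils 0.388, large caterpillars 0.169 kJ/s. The optimal diet is the largest prefix of this list for which every included type satisfies E_i/h_i > R on the types above it.
Rate on top 1: 0.7687. aphids: 0.967 > 0.7687 → include.
Rate on top 2: 0.911. weevils: 0.388 < 0.911 → exclude; stop.
Optimal diet: small caterpillars, aphids — 2 of 4 types.

2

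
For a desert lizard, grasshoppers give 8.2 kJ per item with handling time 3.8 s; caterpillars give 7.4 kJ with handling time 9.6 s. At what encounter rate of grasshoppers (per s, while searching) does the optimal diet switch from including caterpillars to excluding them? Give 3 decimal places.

Drop caterpillars once their profitability E₂/h₂ falls below the rate achievable on grasshoppers alone: E₂/h₂ = λE₁/(1 + λh₁).
Solve for λ: λE₁h₂ = E₂(1 + λh₁) → λ(E₁h₂ − E₂h₁) = E₂ → λ = E₂/(E₁h₂ − E₂h₁).
λ = 7.4/(8.2×9.6 − 7.4×3.8) = 7.4/50.6 = 0.1462 per s.

0.146 per s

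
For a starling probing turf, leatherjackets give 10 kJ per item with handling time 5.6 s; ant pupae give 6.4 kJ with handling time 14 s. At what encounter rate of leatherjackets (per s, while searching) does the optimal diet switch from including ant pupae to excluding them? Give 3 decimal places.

0.061 per s

The zero-one rule: include ant pupae iff E₂/h₂ > λE₁/(1+λh₁). Equality gives the switch point.
λE₁h₂ = E₂ + λE₂h₁ ⇒ λ = E₂/(E₁h₂ − E₂h₁) = 6.4/(140 − 35.84) = 0.06144 per s.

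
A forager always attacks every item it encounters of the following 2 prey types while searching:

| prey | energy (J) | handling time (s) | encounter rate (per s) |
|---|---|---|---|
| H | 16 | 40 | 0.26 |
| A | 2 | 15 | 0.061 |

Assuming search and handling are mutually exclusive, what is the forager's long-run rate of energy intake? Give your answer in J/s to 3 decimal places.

R = Σλ_iE_i / (1 + Σλ_ih_i)
Numerator: 0.26×16 + 0.061×2 = 4.282
Denominator: 1 + 0.26×40 + 0.061×15 = 12.32
R = 4.282/12.32 = 0.3477 J/s

0.348 J/s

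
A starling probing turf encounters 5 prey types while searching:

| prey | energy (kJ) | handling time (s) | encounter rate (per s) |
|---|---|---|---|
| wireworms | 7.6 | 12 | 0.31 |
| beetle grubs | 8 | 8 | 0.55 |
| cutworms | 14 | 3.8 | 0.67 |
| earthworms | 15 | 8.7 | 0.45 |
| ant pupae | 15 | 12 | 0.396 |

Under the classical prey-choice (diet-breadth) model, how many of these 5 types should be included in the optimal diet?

1

Rank by E/h (kJ/s): cutworms 3.68, earthworms 1.72, ant pupae 1.25, beetle grubs 1, wireworms 0.633. Include each in turn until the next type's E/h falls below the running intake rate.
Rate on top 1: 2.645. earthworms: 1.72 < 2.645 → exclude; stop.
Optimal diet: cutworms — 1 of 5 types.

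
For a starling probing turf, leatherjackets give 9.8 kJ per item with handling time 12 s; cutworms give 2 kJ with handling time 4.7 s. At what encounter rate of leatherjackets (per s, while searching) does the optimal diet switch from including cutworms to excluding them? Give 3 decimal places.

Drop cutworms once their profitability E₂/h₂ falls below the rate achievable on leatherjackets alone: E₂/h₂ = λE₁/(1 + λh₁).
Solve for λ: λE₁h₂ = E₂(1 + λh₁) → λ(E₁h₂ − E₂h₁) = E₂ → λ = E₂/(E₁h₂ − E₂h₁).
λ = 2/(9.8×4.7 − 2×12) = 2/22.06 = 0.09066 per s.

0.091 per s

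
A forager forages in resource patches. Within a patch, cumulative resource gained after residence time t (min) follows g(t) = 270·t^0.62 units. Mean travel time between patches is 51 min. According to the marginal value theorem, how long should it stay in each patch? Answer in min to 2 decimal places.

Optimal t* satisfies g'(t*) = g(t*)/(T + t*).
g'(t) = 0.62·270·t^-0.38. Setting 0.62·270·t^-0.38 = 270·t^0.62/(51+t) gives 0.62(51+t) = t, so 0.38·t = 0.62×51.
t* = 0.62×51/0.38 = 83.21 min.

83.21 min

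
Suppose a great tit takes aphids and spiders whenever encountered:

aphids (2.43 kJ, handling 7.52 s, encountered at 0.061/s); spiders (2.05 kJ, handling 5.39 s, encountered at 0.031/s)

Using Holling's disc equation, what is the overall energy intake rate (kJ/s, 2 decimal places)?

0.13 kJ/s

Energy encountered per unit search time: 0.061×2.43 + 0.031×2.05 = 0.2118 kJ/s.
Handling time per unit search time: 0.061×7.52 + 0.031×5.39 = 0.6258.
Rate = 0.2118/(1 + 0.6258) = 0.1303 kJ/s.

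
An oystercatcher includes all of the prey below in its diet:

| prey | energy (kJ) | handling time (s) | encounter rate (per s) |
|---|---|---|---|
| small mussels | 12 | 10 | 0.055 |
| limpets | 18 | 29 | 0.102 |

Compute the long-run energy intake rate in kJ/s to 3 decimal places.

0.554 kJ/s

R = (0.055×12 + 0.102×18) / (1 + 0.055×10 + 0.102×29) = 2.496/4.508 = 0.5537 kJ/s.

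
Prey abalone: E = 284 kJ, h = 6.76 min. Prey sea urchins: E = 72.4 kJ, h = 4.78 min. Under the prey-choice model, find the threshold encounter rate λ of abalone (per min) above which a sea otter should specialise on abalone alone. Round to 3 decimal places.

The zero-one rule: include sea urchins iff E₂/h₂ > λE₁/(1+λh₁). Equality gives the switch point.
λE₁h₂ = E₂ + λE₂h₁ ⇒ λ = E₂/(E₁h₂ − E₂h₁) = 72.4/(1358 − 489.4) = 0.0834 per min.

0.083 per min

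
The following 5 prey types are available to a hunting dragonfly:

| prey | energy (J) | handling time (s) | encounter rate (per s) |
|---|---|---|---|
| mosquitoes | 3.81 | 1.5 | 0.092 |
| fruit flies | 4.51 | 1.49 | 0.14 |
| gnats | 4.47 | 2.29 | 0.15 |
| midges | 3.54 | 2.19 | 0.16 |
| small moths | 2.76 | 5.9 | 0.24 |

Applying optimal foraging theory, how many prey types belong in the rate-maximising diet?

Profitabilities (E/h, J/s): fruit flies 3.03, mosquitoes 2.54, gnats 1.95, midges 1.62, small moths 0.468. Add prey in this order while the next type's profitability exceeds the intake rate on those already taken.
Rate on top 1: 0.5224. mosquitoes: 2.54 > 0.5224 → include.
Rate on top 2: 0.7292. gnats: 1.95 > 0.7292 → include.
Rate on top 3: 0.9777. midges: 1.62 > 0.9777 → include.
Rate on top 4: 1.087. small moths: 0.468 < 1.087 → exclude; stop.
Optimal diet: fruit flies, mosquitoes, gnats, midges — 4 of 5 types.

4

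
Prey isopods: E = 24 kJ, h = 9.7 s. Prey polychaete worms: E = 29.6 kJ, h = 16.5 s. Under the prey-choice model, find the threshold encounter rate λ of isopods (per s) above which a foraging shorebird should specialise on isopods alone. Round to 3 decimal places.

0.272 per s

Drop polychaete worms once their profitability E₂/h₂ falls below the rate achievable on isopods alone: E₂/h₂ = λE₁/(1 + λh₁).
Solve for λ: λE₁h₂ = E₂(1 + λh₁) → λ(E₁h₂ − E₂h₁) = E₂ → λ = E₂/(E₁h₂ − E₂h₁).
λ = 29.6/(24×16.5 − 29.6×9.7) = 29.6/108.9 = 0.2719 per s.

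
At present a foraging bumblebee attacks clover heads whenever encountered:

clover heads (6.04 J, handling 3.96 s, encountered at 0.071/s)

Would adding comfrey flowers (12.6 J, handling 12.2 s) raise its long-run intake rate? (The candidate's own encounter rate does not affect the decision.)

Intake rate on the current diet: R = (0.071×6.04) / (1 + 0.071×3.96) = 0.4288/1.281 = 0.3347 J/s.
Profitability of comfrey flowers: 12.6/12.2 = 1.033 J/s.
1.033 > 0.3347, so adding comfrey flowers raises the average — include it.

Yes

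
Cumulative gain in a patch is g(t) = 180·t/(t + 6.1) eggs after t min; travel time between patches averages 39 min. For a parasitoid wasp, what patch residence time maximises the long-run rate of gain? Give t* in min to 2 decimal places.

15.42 min

By the marginal value theorem, leave when the instantaneous gain rate g'(t) equals the habitat-wide average g(t)/(T + t).
g'(t) = 180·6.1/(t + 6.1)². Setting 180·6.1/(t+6.1)² = 180t/[(t+6.1)(39+t)] gives 6.1(39+t) = t(t+6.1), so t² = 6.1×39 = 237.9.
t* = √237.9 = 15.42 min.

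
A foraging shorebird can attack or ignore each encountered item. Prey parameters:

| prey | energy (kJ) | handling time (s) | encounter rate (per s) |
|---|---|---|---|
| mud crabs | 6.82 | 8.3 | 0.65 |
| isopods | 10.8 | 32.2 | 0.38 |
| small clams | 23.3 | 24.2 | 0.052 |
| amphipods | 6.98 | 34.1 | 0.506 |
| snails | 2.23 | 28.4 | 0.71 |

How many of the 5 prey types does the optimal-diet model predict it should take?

2

Rank by E/h (kJ/s): small clams 0.963, mud crabs 0.822, isopods 0.335, amphipods 0.205, snails 0.0785. Include each in turn until the next type's E/h falls below the running intake rate.
Rate on top 1: 0.5365. mud crabs: 0.822 > 0.5365 → include.
Rate on top 2: 0.7375. isopods: 0.335 < 0.7375 → exclude; stop.
Optimal diet: small clams, mud crabs — 2 of 5 types.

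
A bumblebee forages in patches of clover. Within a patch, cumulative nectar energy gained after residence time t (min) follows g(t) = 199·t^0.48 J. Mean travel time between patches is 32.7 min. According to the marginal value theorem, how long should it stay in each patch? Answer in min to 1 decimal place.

By the marginal value theorem, leave when the instantaneous gain rate g'(t) equals the habitat-wide average g(t)/(T + t).
g'(t) = 0.48·199·t^-0.52. Setting 0.48·199·t^-0.52 = 199·t^0.48/(32.7+t) gives 0.48(32.7+t) = t, so 0.52·t = 0.48×32.7.
t* = 0.48×32.7/0.52 = 30.18 min.

30.2 min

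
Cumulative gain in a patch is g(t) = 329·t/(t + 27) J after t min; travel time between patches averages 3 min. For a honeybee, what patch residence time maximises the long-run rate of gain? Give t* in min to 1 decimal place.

Optimal t* satisfies g'(t*) = g(t*)/(T + t*).
g'(t) = 329·27/(t + 27)². Setting 329·27/(t+27)² = 329t/[(t+27)(3+t)] gives 27(3+t) = t(t+27), so t² = 27×3 = 81.
t* = √81 = 9 min.

9.0 min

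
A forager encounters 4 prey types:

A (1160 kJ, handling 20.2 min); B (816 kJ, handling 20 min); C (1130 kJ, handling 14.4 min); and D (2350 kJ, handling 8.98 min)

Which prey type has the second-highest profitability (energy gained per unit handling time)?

In descending order of E/h:
D: 2350/8.98 = 262 kJ/min
C: 1130/14.4 = 78.5 kJ/min
A: 1160/20.2 = 57.4 kJ/min
B: 816/20 = 40.8 kJ/min

C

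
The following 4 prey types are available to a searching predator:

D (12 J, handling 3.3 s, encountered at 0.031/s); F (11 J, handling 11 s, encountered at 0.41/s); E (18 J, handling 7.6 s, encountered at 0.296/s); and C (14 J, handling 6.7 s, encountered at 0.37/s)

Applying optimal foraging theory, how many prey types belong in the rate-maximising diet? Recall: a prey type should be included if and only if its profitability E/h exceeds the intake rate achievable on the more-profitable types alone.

E/h in descending order: D 3.64, E 2.37, C 2.09, F 1 J/s. The optimal diet is the largest prefix of this list for which every included type satisfies E_i/h_i > R on the types above it.
Rate on top 1: 0.3375. E: 2.37 > 0.3375 → include.
Rate on top 2: 1.701. C: 2.09 > 1.701 → include.
Rate on top 3: 1.866. F: 1 < 1.866 → exclude; stop.
Optimal diet: D, E, C — 3 of 4 types.

3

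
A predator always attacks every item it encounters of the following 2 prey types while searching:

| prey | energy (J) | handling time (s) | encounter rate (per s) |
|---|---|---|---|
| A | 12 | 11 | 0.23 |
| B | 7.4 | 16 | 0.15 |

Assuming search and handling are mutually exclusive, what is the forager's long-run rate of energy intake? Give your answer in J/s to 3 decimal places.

0.653 J/s

R = Σλ_iE_i / (1 + Σλ_ih_i)
Numerator: 0.23×12 + 0.15×7.4 = 3.87
Denominator: 1 + 0.23×11 + 0.15×16 = 5.93
R = 3.87/5.93 = 0.6526 J/s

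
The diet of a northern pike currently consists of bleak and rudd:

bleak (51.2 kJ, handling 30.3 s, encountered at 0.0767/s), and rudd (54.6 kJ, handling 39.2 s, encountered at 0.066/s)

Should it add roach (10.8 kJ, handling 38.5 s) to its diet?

Current rate: (0.0767×51.2 + 0.066×54.6)/(1 + 0.0767×30.3 + 0.066×39.2) = 1.274 kJ/s.
roach: E/h = 10.8/38.5 = 0.2805 kJ/s.
0.2805 < 1.274, so adding roach would lower the average — exclude it.

No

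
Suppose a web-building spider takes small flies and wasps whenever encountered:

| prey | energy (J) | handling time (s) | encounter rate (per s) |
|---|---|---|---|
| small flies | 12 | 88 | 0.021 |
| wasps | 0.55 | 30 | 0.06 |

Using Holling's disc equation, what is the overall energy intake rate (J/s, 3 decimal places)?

0.061 J/s

R = Σλ_iE_i / (1 + Σλ_ih_i)
Numerator: 0.021×12 + 0.06×0.55 = 0.285
Denominator: 1 + 0.021×88 + 0.06×30 = 4.648
R = 0.285/4.648 = 0.06132 J/s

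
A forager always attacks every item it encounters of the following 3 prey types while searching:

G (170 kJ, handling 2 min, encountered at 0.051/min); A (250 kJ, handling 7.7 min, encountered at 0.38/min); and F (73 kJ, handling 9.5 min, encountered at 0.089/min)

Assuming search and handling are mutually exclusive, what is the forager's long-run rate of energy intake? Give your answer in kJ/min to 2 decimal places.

22.61 kJ/min

R = Σλ_iE_i / (1 + Σλ_ih_i)
Numerator: 0.051×170 + 0.38×250 + 0.089×73 = 110.2
Denominator: 1 + 0.051×2 + 0.38×7.7 + 0.089×9.5 = 4.873
R = 110.2/4.873 = 22.61 kJ/min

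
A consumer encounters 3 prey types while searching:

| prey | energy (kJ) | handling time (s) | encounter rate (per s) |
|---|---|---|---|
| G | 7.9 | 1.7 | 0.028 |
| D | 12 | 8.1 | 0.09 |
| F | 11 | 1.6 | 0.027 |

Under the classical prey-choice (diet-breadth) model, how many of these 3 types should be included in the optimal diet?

3

E/h in descending order: F 6.88, G 4.65, D 1.48 kJ/s. The optimal diet is the largest prefix of this list for which every included type satisfies E_i/h_i > R on the types above it.
Rate on top 1: 0.2847. G: 4.65 > 0.2847 → include.
Rate on top 2: 0.4751. D: 1.48 > 0.4751 → include.
Optimal diet: F, G, D — 3 of 3 types.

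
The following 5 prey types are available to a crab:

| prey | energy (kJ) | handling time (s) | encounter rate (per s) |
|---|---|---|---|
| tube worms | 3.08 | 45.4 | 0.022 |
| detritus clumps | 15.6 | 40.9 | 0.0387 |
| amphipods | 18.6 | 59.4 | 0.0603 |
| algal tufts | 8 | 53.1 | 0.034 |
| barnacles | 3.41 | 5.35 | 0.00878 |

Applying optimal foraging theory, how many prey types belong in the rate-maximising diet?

Profitabilities (E/h, kJ/s): barnacles 0.637, detritus clumps 0.381, amphipods 0.313, algal tufts 0.151, tube worms 0.0678. Add prey in this order while the next type's profitability exceeds the intake rate on those already taken.
Rate on top 1: 0.0286. detritus clumps: 0.381 > 0.0286 → include.
Rate on top 2: 0.241. amphipods: 0.313 > 0.241 → include.
Rate on top 3: 0.2826. algal tufts: 0.151 < 0.2826 → exclude; stop.
Optimal diet: barnacles, detritus clumps, amphipods — 3 of 5 types.

3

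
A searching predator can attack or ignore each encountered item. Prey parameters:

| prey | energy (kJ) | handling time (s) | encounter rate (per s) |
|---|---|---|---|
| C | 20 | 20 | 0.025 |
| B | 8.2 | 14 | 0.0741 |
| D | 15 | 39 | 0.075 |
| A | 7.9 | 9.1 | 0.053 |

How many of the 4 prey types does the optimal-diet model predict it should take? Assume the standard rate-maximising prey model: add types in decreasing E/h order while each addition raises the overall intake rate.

3

E/h in descending order: C 1, A 0.868, B 0.586, D 0.385 kJ/s. The optimal diet is the largest prefix of this list for which every included type satisfies E_i/h_i > R on the types above it.
Rate on top 1: 0.3333. A: 0.868 > 0.3333 → include.
Rate on top 2: 0.4635. B: 0.586 > 0.4635 → include.
Rate on top 3: 0.5055. D: 0.385 < 0.5055 → exclude; stop.
Optimal diet: C, A, B — 3 of 4 types.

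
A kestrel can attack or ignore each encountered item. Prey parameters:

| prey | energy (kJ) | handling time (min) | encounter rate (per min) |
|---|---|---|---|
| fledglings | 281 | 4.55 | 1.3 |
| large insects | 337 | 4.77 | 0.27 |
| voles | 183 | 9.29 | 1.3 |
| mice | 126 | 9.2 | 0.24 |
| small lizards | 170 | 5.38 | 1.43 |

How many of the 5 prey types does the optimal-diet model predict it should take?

2

Rank by E/h (kJ/min): large insects 70.6, fledglings 61.8, small lizards 31.6, voles 19.7, mice 13.7. Include each in turn until the next type's E/h falls below the running intake rate.
Rate on top 1: 39.77. fledglings: 61.8 > 39.77 → include.
Rate on top 2: 55.63. small lizards: 31.6 < 55.63 → exclude; stop.
Optimal diet: large insects, fledglings — 2 of 5 types.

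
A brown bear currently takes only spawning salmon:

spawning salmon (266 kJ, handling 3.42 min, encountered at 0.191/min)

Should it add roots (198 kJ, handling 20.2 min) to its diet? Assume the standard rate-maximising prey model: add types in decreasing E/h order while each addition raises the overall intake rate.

No

Current rate: (0.191×266)/(1 + 0.191×3.42) = 30.73 kJ/min.
roots: E/h = 198/20.2 = 9.802 kJ/min.
Since 9.802 < R, time spent handling roots is better spent searching.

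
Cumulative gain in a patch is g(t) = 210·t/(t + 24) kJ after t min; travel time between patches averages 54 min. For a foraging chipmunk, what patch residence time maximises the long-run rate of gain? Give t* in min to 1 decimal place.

36.0 min

By the marginal value theorem, leave when the instantaneous gain rate g'(t) equals the habitat-wide average g(t)/(T + t).
g'(t) = 210·24/(t + 24)². Setting 210·24/(t+24)² = 210t/[(t+24)(54+t)] gives 24(54+t) = t(t+24), so t² = 24×54 = 1296.
t* = √1296 = 36 min.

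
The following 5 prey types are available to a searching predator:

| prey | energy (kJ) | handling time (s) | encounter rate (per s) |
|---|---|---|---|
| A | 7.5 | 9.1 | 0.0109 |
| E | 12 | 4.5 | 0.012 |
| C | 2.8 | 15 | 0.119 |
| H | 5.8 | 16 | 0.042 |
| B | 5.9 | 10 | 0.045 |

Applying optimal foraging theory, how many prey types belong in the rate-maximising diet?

Profitabilities (E/h, kJ/s): E 2.67, A 0.824, B 0.59, H 0.362, C 0.187. Add prey in this order while the next type's profitability exceeds the intake rate on those already taken.
Rate on top 1: 0.1366. A: 0.824 > 0.1366 → include.
Rate on top 2: 0.1958. B: 0.59 > 0.1958 → include.
Rate on top 3: 0.3064. H: 0.362 > 0.3064 → include.
Rate on top 4: 0.323. C: 0.187 < 0.323 → exclude; stop.
Optimal diet: E, A, B, H — 4 of 5 types.

4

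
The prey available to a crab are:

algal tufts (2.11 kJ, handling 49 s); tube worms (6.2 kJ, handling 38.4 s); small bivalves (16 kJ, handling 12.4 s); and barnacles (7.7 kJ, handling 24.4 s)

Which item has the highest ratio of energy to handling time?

small bivalves

In descending order of E/h:
small bivalves: 16/12.4 = 1.29 kJ/s
barnacles: 7.7/24.4 = 0.316 kJ/s
tube worms: 6.2/38.4 = 0.161 kJ/s
algal tufts: 2.11/49 = 0.0431 kJ/s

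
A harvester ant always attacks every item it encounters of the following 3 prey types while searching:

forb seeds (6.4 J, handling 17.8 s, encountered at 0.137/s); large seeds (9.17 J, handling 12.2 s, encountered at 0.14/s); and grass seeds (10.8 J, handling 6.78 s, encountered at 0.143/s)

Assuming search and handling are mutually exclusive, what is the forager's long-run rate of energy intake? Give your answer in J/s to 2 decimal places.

0.61 J/s

Energy encountered per unit search time: 0.137×6.4 + 0.14×9.17 + 0.143×10.8 = 3.705 J/s.
Handling time per unit search time: 0.137×17.8 + 0.14×12.2 + 0.143×6.78 = 5.116.
Rate = 3.705/(1 + 5.116) = 0.6058 J/s.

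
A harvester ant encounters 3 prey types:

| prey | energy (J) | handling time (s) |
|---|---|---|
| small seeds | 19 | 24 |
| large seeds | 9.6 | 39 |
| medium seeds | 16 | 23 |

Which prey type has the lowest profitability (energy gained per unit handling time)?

large seeds

Profitability E/h (J/s): small seeds = 19/24 = 0.792, large seeds = 9.6/39 = 0.246, medium seeds = 16/23 = 0.696.
Ranked: small seeds > medium seeds > large seeds.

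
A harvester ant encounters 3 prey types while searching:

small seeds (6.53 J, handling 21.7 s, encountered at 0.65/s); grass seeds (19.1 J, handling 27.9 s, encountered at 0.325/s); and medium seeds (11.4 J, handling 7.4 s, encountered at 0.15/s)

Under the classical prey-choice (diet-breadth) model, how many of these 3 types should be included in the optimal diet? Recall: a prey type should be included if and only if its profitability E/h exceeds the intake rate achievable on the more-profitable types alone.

1

Profitabilities (E/h, J/s): medium seeds 1.54, grass seeds 0.685, small seeds 0.301. Add prey in this order while the next type's profitability exceeds the intake rate on those already taken.
Rate on top 1: 0.8104. grass seeds: 0.685 < 0.8104 → exclude; stop.
Optimal diet: medium seeds — 1 of 3 types.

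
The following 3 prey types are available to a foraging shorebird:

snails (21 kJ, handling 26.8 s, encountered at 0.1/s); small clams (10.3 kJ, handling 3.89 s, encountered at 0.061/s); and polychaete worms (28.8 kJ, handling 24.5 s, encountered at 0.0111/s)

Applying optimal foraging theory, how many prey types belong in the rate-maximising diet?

3

Profitabilities (E/h, kJ/s): small clams 2.65, polychaete worms 1.18, snails 0.784. Add prey in this order while the next type's profitability exceeds the intake rate on those already taken.
Rate on top 1: 0.5078. polychaete worms: 1.18 > 0.5078 → include.
Rate on top 2: 0.6281. snails: 0.784 > 0.6281 → include.
Optimal diet: small clams, polychaete worms, snails — 3 of 3 types.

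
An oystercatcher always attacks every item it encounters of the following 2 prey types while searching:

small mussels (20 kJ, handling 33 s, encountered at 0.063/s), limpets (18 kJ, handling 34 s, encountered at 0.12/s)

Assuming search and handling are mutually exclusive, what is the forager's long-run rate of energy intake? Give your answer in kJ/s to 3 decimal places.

0.478 kJ/s

R = (0.063×20 + 0.12×18) / (1 + 0.063×33 + 0.12×34) = 3.42/7.159 = 0.4777 kJ/s.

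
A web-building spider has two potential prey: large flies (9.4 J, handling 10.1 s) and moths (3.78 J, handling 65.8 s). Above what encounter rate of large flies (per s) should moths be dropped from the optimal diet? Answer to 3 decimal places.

The zero-one rule: include moths iff E₂/h₂ > λE₁/(1+λh₁). Equality gives the switch point.
λE₁h₂ = E₂ + λE₂h₁ ⇒ λ = E₂/(E₁h₂ − E₂h₁) = 3.78/(618.5 − 38.18) = 0.006513 per s.

0.007 per s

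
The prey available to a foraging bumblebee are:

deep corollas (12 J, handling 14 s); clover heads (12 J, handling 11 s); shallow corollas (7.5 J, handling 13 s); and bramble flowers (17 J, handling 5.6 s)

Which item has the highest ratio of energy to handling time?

Profitability E/h (J/s): deep corollas = 12/14 = 0.857, clover heads = 12/11 = 1.09, shallow corollas = 7.5/13 = 0.577, bramble flowers = 17/5.6 = 3.04.
Ranked: bramble flowers > clover heads > deep corollas > shallow corollas.

bramble flowers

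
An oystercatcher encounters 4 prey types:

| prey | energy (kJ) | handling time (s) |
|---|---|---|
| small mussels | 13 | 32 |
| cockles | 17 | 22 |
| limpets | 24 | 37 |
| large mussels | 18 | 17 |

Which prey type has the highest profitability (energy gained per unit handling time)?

In descending order of E/h:
large mussels: 18/17 = 1.06 kJ/s
cockles: 17/22 = 0.773 kJ/s
limpets: 24/37 = 0.649 kJ/s
small mussels: 13/32 = 0.406 kJ/s

large mussels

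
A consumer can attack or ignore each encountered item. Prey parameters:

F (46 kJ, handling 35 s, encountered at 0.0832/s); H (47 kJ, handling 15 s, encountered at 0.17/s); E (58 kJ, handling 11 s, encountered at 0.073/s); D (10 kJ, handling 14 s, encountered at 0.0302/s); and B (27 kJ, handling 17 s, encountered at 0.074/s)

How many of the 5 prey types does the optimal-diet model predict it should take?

2

Rank by E/h (kJ/s): E 5.27, H 3.13, B 1.59, F 1.31, D 0.714. Include each in turn until the next type's E/h falls below the running intake rate.
Rate on top 1: 2.348. H: 3.13 > 2.348 → include.
Rate on top 2: 2.808. B: 1.59 < 2.808 → exclude; stop.
Optimal diet: E, H — 2 of 5 types.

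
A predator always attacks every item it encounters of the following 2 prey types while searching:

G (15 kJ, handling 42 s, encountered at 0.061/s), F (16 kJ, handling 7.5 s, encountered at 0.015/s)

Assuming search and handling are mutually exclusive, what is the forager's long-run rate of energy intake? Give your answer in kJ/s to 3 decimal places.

0.314 kJ/s

R = Σλ_iE_i / (1 + Σλ_ih_i)
Numerator: 0.061×15 + 0.015×16 = 1.155
Denominator: 1 + 0.061×42 + 0.015×7.5 = 3.674
R = 1.155/3.674 = 0.3143 kJ/s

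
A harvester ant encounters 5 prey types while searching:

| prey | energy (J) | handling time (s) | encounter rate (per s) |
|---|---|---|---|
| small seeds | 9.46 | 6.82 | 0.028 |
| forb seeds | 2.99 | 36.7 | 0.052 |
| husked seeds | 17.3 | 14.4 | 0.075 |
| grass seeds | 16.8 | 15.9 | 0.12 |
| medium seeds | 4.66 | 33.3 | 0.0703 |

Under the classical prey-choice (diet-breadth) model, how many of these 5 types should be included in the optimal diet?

E/h in descending order: small seeds 1.39, husked seeds 1.2, grass seeds 1.06, medium seeds 0.14, forb seeds 0.0815 J/s. The optimal diet is the largest prefix of this list for which every included type satisfies E_i/h_i > R on the types above it.
Rate on top 1: 0.2224. husked seeds: 1.2 > 0.2224 → include.
Rate on top 2: 0.688. grass seeds: 1.06 > 0.688 → include.
Rate on top 3: 0.8563. medium seeds: 0.14 < 0.8563 → exclude; stop.
Optimal diet: small seeds, husked seeds, grass seeds — 3 of 5 types.

3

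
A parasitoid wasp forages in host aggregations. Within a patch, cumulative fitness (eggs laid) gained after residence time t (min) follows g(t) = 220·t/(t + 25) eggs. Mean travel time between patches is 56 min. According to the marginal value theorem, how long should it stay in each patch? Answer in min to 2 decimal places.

By the marginal value theorem, leave when the instantaneous gain rate g'(t) equals the habitat-wide average g(t)/(T + t).
g'(t) = 220·25/(t + 25)². Setting 220·25/(t+25)² = 220t/[(t+25)(56+t)] gives 25(56+t) = t(t+25), so t² = 25×56 = 1400.
t* = √1400 = 37.42 min.

37.42 min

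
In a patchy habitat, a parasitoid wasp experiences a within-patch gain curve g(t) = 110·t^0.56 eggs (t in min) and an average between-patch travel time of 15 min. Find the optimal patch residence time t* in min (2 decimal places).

By the marginal value theorem, leave when the instantaneous gain rate g'(t) equals the habitat-wide average g(t)/(T + t).
g'(t) = 0.56·110·t^-0.44. Setting 0.56·110·t^-0.44 = 110·t^0.56/(15+t) gives 0.56(15+t) = t, so 0.44·t = 0.56×15.
t* = 0.56×15/0.44 = 19.09 min.

19.09 min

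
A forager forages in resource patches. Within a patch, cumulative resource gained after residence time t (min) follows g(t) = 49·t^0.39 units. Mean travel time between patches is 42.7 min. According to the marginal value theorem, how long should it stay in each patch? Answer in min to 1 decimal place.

27.3 min

Optimal t* satisfies g'(t*) = g(t*)/(T + t*).
g'(t) = 0.39·49·t^-0.61. Setting 0.39·49·t^-0.61 = 49·t^0.39/(42.7+t) gives 0.39(42.7+t) = t, so 0.61·t = 0.39×42.7.
t* = 0.39×42.7/0.61 = 27.3 min.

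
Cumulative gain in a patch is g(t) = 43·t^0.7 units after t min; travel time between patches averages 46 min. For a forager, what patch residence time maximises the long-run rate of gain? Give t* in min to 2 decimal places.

107.33 min

Optimal t* satisfies g'(t*) = g(t*)/(T + t*).
g'(t) = 0.7·43·t^-0.3. Setting 0.7·43·t^-0.3 = 43·t^0.7/(46+t) gives 0.7(46+t) = t, so 0.30·t = 0.7×46.
t* = 0.7×46/0.30 = 107.3 min.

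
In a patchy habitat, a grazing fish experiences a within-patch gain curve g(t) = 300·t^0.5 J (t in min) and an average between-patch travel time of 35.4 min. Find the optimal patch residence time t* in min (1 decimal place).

35.4 min

Maximise g(t)/(T+t): set derivative to zero → g'(t)(T+t) = g(t).
g'(t) = 0.5·300·t^-0.5. Setting 0.5·300·t^-0.5 = 300·t^0.5/(35.4+t) gives 0.5(35.4+t) = t, so 0.50·t = 0.5×35.4.
t* = 0.5×35.4/0.50 = 35.4 min.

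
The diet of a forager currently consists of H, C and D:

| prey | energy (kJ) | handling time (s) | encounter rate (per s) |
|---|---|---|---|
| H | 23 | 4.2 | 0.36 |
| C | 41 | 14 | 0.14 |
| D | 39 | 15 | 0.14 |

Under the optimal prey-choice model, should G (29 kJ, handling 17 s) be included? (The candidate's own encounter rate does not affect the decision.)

No

Intake rate on the current diet: R = (0.36×23 + 0.14×41 + 0.14×39) / (1 + 0.36×4.2 + 0.14×14 + 0.14×15) = 19.48/6.572 = 2.964 kJ/s.
G: E/h = 29/17 = 1.706 kJ/s.
Since 1.706 < R, time spent handling G is better spent searching.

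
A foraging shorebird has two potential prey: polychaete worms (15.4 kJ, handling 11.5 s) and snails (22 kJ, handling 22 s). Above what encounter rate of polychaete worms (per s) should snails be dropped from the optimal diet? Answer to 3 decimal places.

0.256 per s

Drop snails once their profitability E₂/h₂ falls below the rate achievable on polychaete worms alone: E₂/h₂ = λE₁/(1 + λh₁).
Solve for λ: λE₁h₂ = E₂(1 + λh₁) → λ(E₁h₂ − E₂h₁) = E₂ → λ = E₂/(E₁h₂ − E₂h₁).
λ = 22/(15.4×22 − 22×11.5) = 22/85.8 = 0.2564 per s.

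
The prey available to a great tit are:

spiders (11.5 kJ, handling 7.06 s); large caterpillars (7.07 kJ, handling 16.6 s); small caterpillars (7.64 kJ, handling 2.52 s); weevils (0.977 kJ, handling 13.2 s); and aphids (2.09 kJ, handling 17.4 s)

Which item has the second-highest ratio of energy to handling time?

Profitability E/h (kJ/s): spiders = 11.5/7.06 = 1.63, large caterpillars = 7.07/16.6 = 0.426, small caterpillars = 7.64/2.52 = 3.03, weevils = 0.977/13.2 = 0.074, aphids = 2.09/17.4 = 0.12.
Ranked: small caterpillars > spiders > large caterpillars > aphids > weevils.

spiders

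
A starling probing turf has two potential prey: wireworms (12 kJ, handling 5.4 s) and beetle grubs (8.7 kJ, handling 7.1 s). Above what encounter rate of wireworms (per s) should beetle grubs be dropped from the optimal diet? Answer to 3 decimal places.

0.228 per s

At the threshold, the rate on wireworms alone equals the profitability of beetle grubs: λ·12/(1 + λ·5.4) = 8.7/7.1 = 1.225.
Rearranging, λ(12 − 1.225×5.4) = 1.225, so λ = 1.225/5.383 = 0.2276 per s.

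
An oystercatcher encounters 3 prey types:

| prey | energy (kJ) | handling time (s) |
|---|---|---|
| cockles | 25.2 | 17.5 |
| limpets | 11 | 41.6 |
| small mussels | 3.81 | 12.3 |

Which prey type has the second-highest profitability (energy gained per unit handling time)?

Profitability E/h (kJ/s): cockles = 25.2/17.5 = 1.44, limpets = 11/41.6 = 0.264, small mussels = 3.81/12.3 = 0.31.
Ranked: cockles > small mussels > limpets.

small mussels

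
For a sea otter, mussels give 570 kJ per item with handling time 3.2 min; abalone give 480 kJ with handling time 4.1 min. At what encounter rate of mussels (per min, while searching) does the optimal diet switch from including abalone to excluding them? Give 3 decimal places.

0.599 per min

The zero-one rule: include abalone iff E₂/h₂ > λE₁/(1+λh₁). Equality gives the switch point.
λE₁h₂ = E₂ + λE₂h₁ ⇒ λ = E₂/(E₁h₂ − E₂h₁) = 480/(2337 − 1536) = 0.5993 per min.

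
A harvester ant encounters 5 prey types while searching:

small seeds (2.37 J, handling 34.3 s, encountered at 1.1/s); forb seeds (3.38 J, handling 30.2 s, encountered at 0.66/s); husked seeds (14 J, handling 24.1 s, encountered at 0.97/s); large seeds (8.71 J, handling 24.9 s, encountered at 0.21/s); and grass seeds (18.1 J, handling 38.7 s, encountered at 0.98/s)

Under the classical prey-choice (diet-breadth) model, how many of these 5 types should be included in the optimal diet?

1

E/h in descending order: husked seeds 0.581, grass seeds 0.468, large seeds 0.35, forb seeds 0.112, small seeds 0.0691 J/s. The optimal diet is the largest prefix of this list for which every included type satisfies E_i/h_i > R on the types above it.
Rate on top 1: 0.5571. grass seeds: 0.468 < 0.5571 → exclude; stop.
Optimal diet: husked seeds — 1 of 5 types.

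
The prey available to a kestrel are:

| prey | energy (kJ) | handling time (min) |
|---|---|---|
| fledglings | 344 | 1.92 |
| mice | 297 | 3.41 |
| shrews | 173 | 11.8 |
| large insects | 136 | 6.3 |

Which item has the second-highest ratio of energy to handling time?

mice

In descending order of E/h:
fledglings: 344/1.92 = 179 kJ/min
mice: 297/3.41 = 87.1 kJ/min
large insects: 136/6.3 = 21.6 kJ/min
shrews: 173/11.8 = 14.7 kJ/min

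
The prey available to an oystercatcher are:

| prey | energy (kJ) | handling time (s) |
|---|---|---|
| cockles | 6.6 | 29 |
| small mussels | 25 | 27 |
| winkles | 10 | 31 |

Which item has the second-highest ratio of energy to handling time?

Profitability E/h (kJ/s): cockles = 6.6/29 = 0.228, small mussels = 25/27 = 0.926, winkles = 10/31 = 0.323.
Ranked: small mussels > winkles > cockles.

winkles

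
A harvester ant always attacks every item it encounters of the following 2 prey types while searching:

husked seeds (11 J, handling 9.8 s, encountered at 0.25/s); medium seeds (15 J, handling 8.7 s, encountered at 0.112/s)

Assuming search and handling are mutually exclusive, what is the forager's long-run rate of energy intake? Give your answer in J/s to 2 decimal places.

1.00 J/s

R = Σλ_iE_i / (1 + Σλ_ih_i)
Numerator: 0.25×11 + 0.112×15 = 4.43
Denominator: 1 + 0.25×9.8 + 0.112×8.7 = 4.424
R = 4.43/4.424 = 1.001 J/s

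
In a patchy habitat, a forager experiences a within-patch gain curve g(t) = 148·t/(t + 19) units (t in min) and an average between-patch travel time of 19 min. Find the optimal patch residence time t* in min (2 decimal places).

19.00 min

Maximise g(t)/(T+t): set derivative to zero → g'(t)(T+t) = g(t).
g'(t) = 148·19/(t + 19)². Setting 148·19/(t+19)² = 148t/[(t+19)(19+t)] gives 19(19+t) = t(t+19), so t² = 19×19 = 361.
t* = √361 = 19 min.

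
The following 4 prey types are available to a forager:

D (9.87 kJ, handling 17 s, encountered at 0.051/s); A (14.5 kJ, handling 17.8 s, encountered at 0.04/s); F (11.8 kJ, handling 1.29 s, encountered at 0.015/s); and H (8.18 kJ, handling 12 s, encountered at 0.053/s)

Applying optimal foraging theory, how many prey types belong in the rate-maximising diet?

Profitabilities (E/h, kJ/s): F 9.15, A 0.815, H 0.682, D 0.581. Add prey in this order while the next type's profitability exceeds the intake rate on those already taken.
Rate on top 1: 0.1736. A: 0.815 > 0.1736 → include.
Rate on top 2: 0.4372. H: 0.682 > 0.4372 → include.
Rate on top 3: 0.5029. D: 0.581 > 0.5029 → include.
Optimal diet: F, A, H, D — 4 of 4 types.

4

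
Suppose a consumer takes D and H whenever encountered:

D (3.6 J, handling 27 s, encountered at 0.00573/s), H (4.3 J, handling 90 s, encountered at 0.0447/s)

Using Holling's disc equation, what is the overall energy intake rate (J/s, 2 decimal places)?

R = Σλ_iE_i / (1 + Σλ_ih_i)
Numerator: 0.00573×3.6 + 0.0447×4.3 = 0.2128
Denominator: 1 + 0.00573×27 + 0.0447×90 = 5.178
R = 0.2128/5.178 = 0.04111 J/s

0.04 J/s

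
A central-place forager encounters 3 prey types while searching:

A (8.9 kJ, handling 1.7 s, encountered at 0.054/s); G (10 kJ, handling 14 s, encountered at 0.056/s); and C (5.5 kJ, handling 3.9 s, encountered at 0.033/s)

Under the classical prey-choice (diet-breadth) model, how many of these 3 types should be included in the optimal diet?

3

E/h in descending order: A 5.24, C 1.41, G 0.714 kJ/s. The optimal diet is the largest prefix of this list for which every included type satisfies E_i/h_i > R on the types above it.
Rate on top 1: 0.4402. C: 1.41 > 0.4402 → include.
Rate on top 2: 0.5425. G: 0.714 > 0.5425 → include.
Optimal diet: A, C, G — 3 of 3 types.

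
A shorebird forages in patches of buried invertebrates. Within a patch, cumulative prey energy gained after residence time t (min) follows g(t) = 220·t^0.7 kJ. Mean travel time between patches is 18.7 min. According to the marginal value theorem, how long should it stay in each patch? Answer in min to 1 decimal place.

Maximise g(t)/(T+t): set derivative to zero → g'(t)(T+t) = g(t).
g'(t) = 0.7·220·t^-0.3. Setting 0.7·220·t^-0.3 = 220·t^0.7/(18.7+t) gives 0.7(18.7+t) = t, so 0.30·t = 0.7×18.7.
t* = 0.7×18.7/0.30 = 43.63 min.

43.6 min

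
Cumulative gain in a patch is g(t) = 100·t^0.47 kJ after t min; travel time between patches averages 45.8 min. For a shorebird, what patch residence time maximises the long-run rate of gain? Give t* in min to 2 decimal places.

40.62 min

Maximise g(t)/(T+t): set derivative to zero → g'(t)(T+t) = g(t).
g'(t) = 0.47·100·t^-0.53. Setting 0.47·100·t^-0.53 = 100·t^0.47/(45.8+t) gives 0.47(45.8+t) = t, so 0.53·t = 0.47×45.8.
t* = 0.47×45.8/0.53 = 40.62 min.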